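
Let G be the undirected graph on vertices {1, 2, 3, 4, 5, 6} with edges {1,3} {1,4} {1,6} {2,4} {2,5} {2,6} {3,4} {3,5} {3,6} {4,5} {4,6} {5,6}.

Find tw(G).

A width-3 tree decomposition is:
Bags: B1 = {3, 4, 5, 6}  B2 = {1, 3, 4, 6}  B3 = {2, 4, 5, 6}
Tree: B1–B2, B1–B3
Each bag holds 4 vertices, so the decomposition has width 3, which upper-bounds the treewidth. Conversely, {2, 4, 5, 6} is a clique of size 4, and the vertices of any clique must share a bag in every tree decomposition; so some bag has ≥ 4 vertices and tw(G) ≥ 3. Combining the bounds, tw(G) = 3.

3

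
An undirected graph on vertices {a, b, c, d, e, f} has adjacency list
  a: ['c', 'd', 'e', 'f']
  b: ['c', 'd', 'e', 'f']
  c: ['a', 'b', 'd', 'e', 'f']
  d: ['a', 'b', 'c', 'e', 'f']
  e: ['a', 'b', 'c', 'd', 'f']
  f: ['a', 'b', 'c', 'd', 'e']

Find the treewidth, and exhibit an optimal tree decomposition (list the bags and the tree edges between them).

The largest bag has 5 vertices, giving width 4; this decomposition certifies tw(G) ≤ 4. For the lower bound, the 5 vertices {a, c, d, e, f} are pairwise adjacent, and any tree decomposition puts a clique entirely inside one bag — forcing width ≥ 4. Combining the bounds, tw(G) = 4.

Treewidth 4.
One optimal decomposition is:
Bags: B1 = {b, c, d, e, f}  B2 = {a, c, d, e, f}
Tree: B1–B2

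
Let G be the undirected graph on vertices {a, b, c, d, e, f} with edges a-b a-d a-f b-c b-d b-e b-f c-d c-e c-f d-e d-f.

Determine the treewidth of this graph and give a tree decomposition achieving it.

Each bag holds 4 vertices, so the decomposition has width 3, which upper-bounds the treewidth. For the lower bound, the 4 vertices {b, c, d, e} are pairwise adjacent, and any tree decomposition puts a clique entirely inside one bag — forcing width ≥ 3. Hence tw(G) = 3 exactly.

Treewidth 3.
Bags: B1 = {b, c, d, e}  B2 = {b, c, d, f}  B3 = {a, b, d, f}
Tree: B1–B2, B2–B3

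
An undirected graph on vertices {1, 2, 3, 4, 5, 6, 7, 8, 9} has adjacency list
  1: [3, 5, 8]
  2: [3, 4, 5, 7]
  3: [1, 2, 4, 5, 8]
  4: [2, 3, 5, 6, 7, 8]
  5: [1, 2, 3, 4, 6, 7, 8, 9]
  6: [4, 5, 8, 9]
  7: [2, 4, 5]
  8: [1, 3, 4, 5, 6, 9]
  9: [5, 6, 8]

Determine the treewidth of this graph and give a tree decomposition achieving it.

Treewidth 3.
One such decomposition:
Bags: B1 = {3, 4, 5, 8}  B2 = {1, 3, 5, 8}  B3 = {2, 3, 4, 5}  B4 = {4, 5, 6, 8}  B5 = {2, 4, 5, 7}  B6 = {5, 6, 8, 9}
Tree: B1–B2, B1–B3, B1–B4, B3–B5, B4–B6

The largest bag has 4 vertices, giving width 3; this decomposition certifies tw(G) ≤ 3. For the lower bound, the 4 vertices {1, 3, 5, 8} are pairwise adjacent, and any tree decomposition puts a clique entirely inside one bag — forcing width ≥ 3. Hence tw(G) = 3 exactly.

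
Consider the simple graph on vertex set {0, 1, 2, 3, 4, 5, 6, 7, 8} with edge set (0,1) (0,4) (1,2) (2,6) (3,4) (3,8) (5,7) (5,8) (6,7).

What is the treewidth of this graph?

2

A width-2 tree decomposition is:
Bags: B1 = {3, 4, 8}  B2 = {4, 5, 8}  B3 = {4, 5, 7}  B4 = {4, 6, 7}  B5 = {2, 4, 6}  B6 = {1, 2, 4}  B7 = {0, 1, 4}
Tree: B1–B2, B2–B3, B3–B4, B4–B5, B5–B6, B6–B7
Each bag holds 3 vertices, so the decomposition has width 2, which upper-bounds the treewidth. Since 4–3–8–5–7–6–2–1–0–4 is a cycle in G, G is not acyclic. Forests are exactly the graphs of treewidth ≤ 1, so tw(G) ≥ 2. Combining the bounds, tw(G) = 2.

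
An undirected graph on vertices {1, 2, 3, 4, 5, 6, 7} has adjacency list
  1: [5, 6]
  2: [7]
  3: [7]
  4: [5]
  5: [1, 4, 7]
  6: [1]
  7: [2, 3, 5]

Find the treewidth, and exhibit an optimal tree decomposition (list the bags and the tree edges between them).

Treewidth 1.
Bags: B1 = {1, 5}  B2 = {4, 5}  B3 = {1, 6}  B4 = {5, 7}  B5 = {2, 7}  B6 = {3, 7}
Tree: B1–B2, B1–B3, B2–B4, B4–B5, B4–B6

The largest bag has 2 vertices, giving width 1; this decomposition certifies tw(G) ≤ 1. Any graph with an edge has treewidth ≥ 1, and G has the edge 5–1. Hence tw(G) = 1 exactly.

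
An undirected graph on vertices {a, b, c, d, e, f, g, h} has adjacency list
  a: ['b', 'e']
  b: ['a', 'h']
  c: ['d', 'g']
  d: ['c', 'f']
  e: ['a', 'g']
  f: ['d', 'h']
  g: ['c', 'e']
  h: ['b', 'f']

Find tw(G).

2

A width-2 tree decomposition is:
Bags: B1 = {a, b, e}  B2 = {b, e, g}  B3 = {b, c, g}  B4 = {b, c, d}  B5 = {b, d, f}  B6 = {b, f, h}
Tree: B1–B2, B2–B3, B3–B4, B4–B5, B5–B6
The largest bag has 3 vertices, giving width 2; this decomposition certifies tw(G) ≤ 2. The edges b–a–e–g–c–d–f–h–b form a cycle, so G is not a tree and its treewidth is at least 2. Hence tw(G) = 2 exactly.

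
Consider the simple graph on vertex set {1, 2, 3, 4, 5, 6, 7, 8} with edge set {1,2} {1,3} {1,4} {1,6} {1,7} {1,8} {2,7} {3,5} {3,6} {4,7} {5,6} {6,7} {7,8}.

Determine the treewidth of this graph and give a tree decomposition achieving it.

Each bag holds 3 vertices, so the decomposition has width 2, which upper-bounds the treewidth. On the other hand G contains the 3-clique {1, 3, 6}. A clique must lie in a single bag of any decomposition, so no decomposition can have width below 2. Therefore the treewidth is 2.

Treewidth 2.
One such decomposition:
Bags: B1 = {1, 3, 6}  B2 = {1, 6, 7}  B3 = {3, 5, 6}  B4 = {1, 2, 7}  B5 = {1, 4, 7}  B6 = {1, 7, 8}
Tree: B1–B2, B1–B3, B2–B4, B4–B5, B4–B6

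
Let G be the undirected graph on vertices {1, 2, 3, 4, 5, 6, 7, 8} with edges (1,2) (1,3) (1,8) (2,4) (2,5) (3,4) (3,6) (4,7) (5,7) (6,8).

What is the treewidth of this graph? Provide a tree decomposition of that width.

Treewidth 2.
One such decomposition:
Bags: B1 = {3, 6, 8}  B2 = {1, 3, 8}  B3 = {1, 3, 4}  B4 = {1, 2, 4}  B5 = {2, 4, 7}  B6 = {2, 5, 7}
Tree: B1–B2, B2–B3, B3–B4, B4–B5, B5–B6

Each bag holds 3 vertices, so the decomposition has width 2, which upper-bounds the treewidth. The edges 6–8–1–3–6 form a cycle, so G is not a tree and its treewidth is at least 2. The upper and lower bounds meet at 2, so that is the treewidth.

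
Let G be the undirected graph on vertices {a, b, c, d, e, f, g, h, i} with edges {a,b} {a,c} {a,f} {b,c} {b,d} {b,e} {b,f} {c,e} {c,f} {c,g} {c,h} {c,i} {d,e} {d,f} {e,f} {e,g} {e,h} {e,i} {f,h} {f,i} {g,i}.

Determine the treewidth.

3

A width-3 tree decomposition is:
Bags: B1 = {c, e, f, i}  B2 = {c, e, g, i}  B3 = {b, c, e, f}  B4 = {c, e, f, h}  B5 = {a, b, c, f}  B6 = {b, d, e, f}
Tree: B1–B2, B1–B3, B1–B4, B3–B5, B3–B6
The largest bag has 4 vertices, giving width 3; this decomposition certifies tw(G) ≤ 3. Conversely, {c, e, g, i} is a clique of size 4, and the vertices of any clique must share a bag in every tree decomposition; so some bag has ≥ 4 vertices and tw(G) ≥ 3. Therefore the treewidth is 3.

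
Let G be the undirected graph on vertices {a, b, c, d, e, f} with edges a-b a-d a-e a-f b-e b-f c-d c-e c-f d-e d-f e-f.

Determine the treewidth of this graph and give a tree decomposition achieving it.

Treewidth 3.
Bags: B1 = {c, d, e, f}  B2 = {a, d, e, f}  B3 = {a, b, e, f}
Tree: B1–B2, B2–B3

Every bag has size at most 4, so the width is 4 − 1 = 3 and tw(G) ≤ 3. On the other hand G contains the 4-clique {c, d, e, f}. A clique must lie in a single bag of any decomposition, so no decomposition can have width below 3. The upper and lower bounds meet at 3, so that is the treewidth.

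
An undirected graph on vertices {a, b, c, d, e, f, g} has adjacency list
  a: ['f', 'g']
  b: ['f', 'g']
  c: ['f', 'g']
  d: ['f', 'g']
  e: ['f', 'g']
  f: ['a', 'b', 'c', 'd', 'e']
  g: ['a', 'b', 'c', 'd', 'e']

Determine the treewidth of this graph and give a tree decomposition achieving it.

Treewidth 2.
One such decomposition:
Bags: B1 = {e, f, g}  B2 = {c, f, g}  B3 = {d, f, g}  B4 = {a, f, g}  B5 = {b, f, g}
Tree: B1–B2, B2–B3, B3–B4, B4–B5

Each bag holds 3 vertices, so the decomposition has width 2, which upper-bounds the treewidth. For the lower bound, G contains the cycle g–e–f–c–g, so G is not a forest; only forests have treewidth ≤ 1, hence tw(G) ≥ 2. Therefore the treewidth is 2.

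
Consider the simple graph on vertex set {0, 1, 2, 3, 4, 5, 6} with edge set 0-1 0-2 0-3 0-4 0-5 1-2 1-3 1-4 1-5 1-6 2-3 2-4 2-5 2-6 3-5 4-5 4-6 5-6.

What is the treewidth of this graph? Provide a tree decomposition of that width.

Every bag has size at most 5, so the width is 5 − 1 = 4 and tw(G) ≤ 4. For the lower bound, the 5 vertices {0, 1, 2, 3, 5} are pairwise adjacent, and any tree decomposition puts a clique entirely inside one bag — forcing width ≥ 4. Combining the bounds, tw(G) = 4.

Treewidth 4.
One optimal decomposition is:
Bags: B1 = {1, 2, 4, 5, 6}  B2 = {0, 1, 2, 4, 5}  B3 = {0, 1, 2, 3, 5}
Tree: B1–B2, B2–B3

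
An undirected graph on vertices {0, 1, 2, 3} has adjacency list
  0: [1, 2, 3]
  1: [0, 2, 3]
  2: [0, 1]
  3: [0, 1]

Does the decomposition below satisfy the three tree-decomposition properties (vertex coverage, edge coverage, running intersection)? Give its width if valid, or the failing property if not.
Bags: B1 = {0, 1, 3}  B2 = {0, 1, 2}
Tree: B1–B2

Yes; width 2.

Vertex coverage: the bags together contain {0, 1, 2, 3}, the full vertex set. Edge coverage: each edge of G has both endpoints in at least one bag. Running intersection: for every vertex, the bags containing it form a connected subtree. All three properties hold, so this is a valid tree decomposition of width max|bag| − 1 = 2, and hence tw(G) ≤ 2.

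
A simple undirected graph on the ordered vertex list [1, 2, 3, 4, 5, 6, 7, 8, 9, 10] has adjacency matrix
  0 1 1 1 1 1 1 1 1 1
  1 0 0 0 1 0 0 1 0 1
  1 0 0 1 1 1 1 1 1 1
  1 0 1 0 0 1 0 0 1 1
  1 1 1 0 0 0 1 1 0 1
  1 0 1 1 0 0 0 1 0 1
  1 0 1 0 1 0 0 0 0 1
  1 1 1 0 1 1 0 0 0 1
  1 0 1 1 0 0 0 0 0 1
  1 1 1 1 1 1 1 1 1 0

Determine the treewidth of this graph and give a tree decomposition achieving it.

Treewidth 4.
One optimal decomposition is:
Bags: B1 = {1, 3, 5, 8, 10}  B2 = {1, 3, 6, 8, 10}  B3 = {1, 3, 4, 6, 10}  B4 = {1, 3, 4, 9, 10}  B5 = {1, 3, 5, 7, 10}  B6 = {1, 2, 5, 8, 10}
Tree: B1–B2, B2–B3, B3–B4, B1–B5, B1–B6

Every bag has size at most 5, so the width is 5 − 1 = 4 and tw(G) ≤ 4. On the other hand G contains the 5-clique {1, 2, 5, 8, 10}. A clique must lie in a single bag of any decomposition, so no decomposition can have width below 4. Therefore the treewidth is 4.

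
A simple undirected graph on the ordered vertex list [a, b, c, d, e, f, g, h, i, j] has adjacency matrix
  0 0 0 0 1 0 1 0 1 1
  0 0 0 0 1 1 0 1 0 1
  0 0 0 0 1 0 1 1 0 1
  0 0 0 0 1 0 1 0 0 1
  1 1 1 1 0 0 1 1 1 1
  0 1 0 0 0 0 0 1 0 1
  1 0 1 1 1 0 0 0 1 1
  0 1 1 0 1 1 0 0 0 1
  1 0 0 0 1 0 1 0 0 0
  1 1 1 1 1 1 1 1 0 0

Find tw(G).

3

A width-3 tree decomposition is:
Bags: B1 = {c, e, h, j}  B2 = {b, e, h, j}  B3 = {c, e, g, j}  B4 = {d, e, g, j}  B5 = {b, f, h, j}  B6 = {a, e, g, j}  B7 = {a, e, g, i}
Tree: B1–B2, B1–B3, B3–B4, B2–B5, B3–B6, B6–B7
Every bag has size at most 4, so the width is 4 − 1 = 3 and tw(G) ≤ 3. On the other hand G contains the 4-clique {d, e, g, j}. A clique must lie in a single bag of any decomposition, so no decomposition can have width below 3. The upper and lower bounds meet at 3, so that is the treewidth.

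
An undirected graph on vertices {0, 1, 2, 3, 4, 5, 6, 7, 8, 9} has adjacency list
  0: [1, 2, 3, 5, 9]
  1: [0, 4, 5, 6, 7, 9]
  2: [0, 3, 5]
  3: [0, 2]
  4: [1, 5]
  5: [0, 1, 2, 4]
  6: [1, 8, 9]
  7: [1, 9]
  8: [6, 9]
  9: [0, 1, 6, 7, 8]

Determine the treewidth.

2

A width-2 tree decomposition is:
Bags: B1 = {1, 6, 9}  B2 = {1, 7, 9}  B3 = {0, 1, 9}  B4 = {6, 8, 9}  B5 = {0, 1, 5}  B6 = {1, 4, 5}  B7 = {0, 2, 5}  B8 = {0, 2, 3}
Tree: B1–B2, B1–B3, B1–B4, B3–B5, B5–B6, B5–B7, B7–B8
Every bag has size at most 3, so the width is 3 − 1 = 2 and tw(G) ≤ 2. On the other hand G contains the 3-clique {6, 8, 9}. A clique must lie in a single bag of any decomposition, so no decomposition can have width below 2. The upper and lower bounds meet at 2, so that is the treewidth.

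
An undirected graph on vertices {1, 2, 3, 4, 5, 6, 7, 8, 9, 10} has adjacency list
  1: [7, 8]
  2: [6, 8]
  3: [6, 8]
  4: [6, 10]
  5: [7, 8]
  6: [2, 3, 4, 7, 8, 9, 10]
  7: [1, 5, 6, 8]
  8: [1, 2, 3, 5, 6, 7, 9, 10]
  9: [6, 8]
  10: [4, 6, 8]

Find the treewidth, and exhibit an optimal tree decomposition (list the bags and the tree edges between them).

Treewidth 2.
Bags: B1 = {3, 6, 8}  B2 = {6, 7, 8}  B3 = {6, 8, 10}  B4 = {6, 8, 9}  B5 = {2, 6, 8}  B6 = {1, 7, 8}  B7 = {5, 7, 8}  B8 = {4, 6, 10}
Tree: B1–B2, B2–B3, B2–B4, B4–B5, B2–B6, B2–B7, B3–B8

Each bag holds 3 vertices, so the decomposition has width 2, which upper-bounds the treewidth. For the lower bound, the 3 vertices {1, 7, 8} are pairwise adjacent, and any tree decomposition puts a clique entirely inside one bag — forcing width ≥ 2. Therefore the treewidth is 2.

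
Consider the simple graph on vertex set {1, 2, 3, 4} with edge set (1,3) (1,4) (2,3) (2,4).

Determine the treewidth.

A width-2 tree decomposition is:
Bags: B1 = {1, 2, 4}  B2 = {1, 2, 3}
Tree: B1–B2
Every bag has size at most 3, so the width is 3 − 1 = 2 and tw(G) ≤ 2. For the lower bound, G contains the cycle 2–4–1–3–2, so G is not a forest; only forests have treewidth ≤ 1, hence tw(G) ≥ 2. Hence tw(G) = 2 exactly.

2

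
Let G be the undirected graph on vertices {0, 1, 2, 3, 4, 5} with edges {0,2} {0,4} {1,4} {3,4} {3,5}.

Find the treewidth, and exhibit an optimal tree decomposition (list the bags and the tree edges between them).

Treewidth 1.
One optimal decomposition is:
Bags: B1 = {3, 4}  B2 = {0, 4}  B3 = {3, 5}  B4 = {0, 2}  B5 = {1, 4}
Tree: B1–B2, B1–B3, B2–B4, B2–B5

Each bag holds 2 vertices, so the decomposition has width 1, which upper-bounds the treewidth. Any graph with an edge has treewidth ≥ 1, and G has the edge 3–4. The upper and lower bounds meet at 1, so that is the treewidth.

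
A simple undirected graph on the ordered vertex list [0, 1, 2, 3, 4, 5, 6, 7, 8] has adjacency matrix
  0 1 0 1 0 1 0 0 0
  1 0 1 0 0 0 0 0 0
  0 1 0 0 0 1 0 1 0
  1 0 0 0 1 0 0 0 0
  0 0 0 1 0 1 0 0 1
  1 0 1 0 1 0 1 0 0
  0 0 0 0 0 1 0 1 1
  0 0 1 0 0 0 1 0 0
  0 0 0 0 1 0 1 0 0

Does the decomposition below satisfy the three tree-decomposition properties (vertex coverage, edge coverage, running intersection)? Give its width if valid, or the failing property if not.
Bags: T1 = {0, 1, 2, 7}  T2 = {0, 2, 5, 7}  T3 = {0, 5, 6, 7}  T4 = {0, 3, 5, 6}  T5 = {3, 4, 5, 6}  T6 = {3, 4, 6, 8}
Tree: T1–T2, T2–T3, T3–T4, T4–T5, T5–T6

Yes; width 3.

Checking the three conditions: (i) the bags cover all of {0, 1, 2, 3, 4, 5, 6, 7, 8}; (ii) for each edge, some bag contains both endpoints; (iii) the bags containing any fixed vertex form a subtree. All hold, so the decomposition is valid with width 4 − 1 = 3.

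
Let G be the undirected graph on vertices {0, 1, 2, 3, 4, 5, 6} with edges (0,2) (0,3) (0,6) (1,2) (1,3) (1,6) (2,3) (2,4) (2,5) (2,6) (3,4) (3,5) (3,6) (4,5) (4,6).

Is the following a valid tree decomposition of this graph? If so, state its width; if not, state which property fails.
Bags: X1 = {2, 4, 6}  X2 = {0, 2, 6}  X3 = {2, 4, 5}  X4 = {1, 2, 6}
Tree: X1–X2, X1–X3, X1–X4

A tree decomposition must satisfy three properties: every vertex lies in some bag; for every edge, both endpoints lie together in some bag; and for every vertex, the bags containing it form a connected subtree. Here vertex 3 appears in no bag, so the decomposition is invalid.

No — vertex 3 appears in no bag.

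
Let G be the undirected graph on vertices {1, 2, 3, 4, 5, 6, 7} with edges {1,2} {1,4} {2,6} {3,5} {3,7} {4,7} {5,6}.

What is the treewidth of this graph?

A width-2 tree decomposition is:
Bags: B1 = {3, 5, 7}  B2 = {4, 5, 7}  B3 = {1, 4, 5}  B4 = {1, 2, 5}  B5 = {2, 5, 6}
Tree: B1–B2, B2–B3, B3–B4, B4–B5
Every bag has size at most 3, so the width is 3 − 1 = 2 and tw(G) ≤ 2. For the lower bound, G contains the cycle 5–3–7–4–1–2–6–5, so G is not a forest; only forests have treewidth ≤ 1, hence tw(G) ≥ 2. Hence tw(G) = 2 exactly.

2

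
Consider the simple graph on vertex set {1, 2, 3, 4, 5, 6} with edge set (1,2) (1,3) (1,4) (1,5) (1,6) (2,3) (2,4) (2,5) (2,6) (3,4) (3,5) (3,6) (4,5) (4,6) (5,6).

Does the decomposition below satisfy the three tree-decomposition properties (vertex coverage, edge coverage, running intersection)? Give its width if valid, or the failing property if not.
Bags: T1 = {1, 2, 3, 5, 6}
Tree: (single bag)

A tree decomposition must satisfy three properties: every vertex lies in some bag; for every edge, both endpoints lie together in some bag; and for every vertex, the bags containing it form a connected subtree. Here vertex 4 appears in no bag, so the decomposition is invalid.

No — vertex 4 appears in no bag.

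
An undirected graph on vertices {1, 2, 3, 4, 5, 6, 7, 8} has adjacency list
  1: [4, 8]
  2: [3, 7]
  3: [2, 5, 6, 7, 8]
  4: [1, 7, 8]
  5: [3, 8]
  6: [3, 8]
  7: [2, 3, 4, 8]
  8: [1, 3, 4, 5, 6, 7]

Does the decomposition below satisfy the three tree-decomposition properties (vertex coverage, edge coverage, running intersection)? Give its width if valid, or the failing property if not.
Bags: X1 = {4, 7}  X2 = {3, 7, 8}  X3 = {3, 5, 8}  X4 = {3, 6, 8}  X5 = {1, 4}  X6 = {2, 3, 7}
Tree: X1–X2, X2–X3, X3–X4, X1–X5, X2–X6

A tree decomposition must satisfy three properties: every vertex lies in some bag; for every edge, both endpoints lie together in some bag; and for every vertex, the bags containing it form a connected subtree. Here edge (8,4) lies in no bag, so the decomposition is invalid.

No — edge (8,4) lies in no bag.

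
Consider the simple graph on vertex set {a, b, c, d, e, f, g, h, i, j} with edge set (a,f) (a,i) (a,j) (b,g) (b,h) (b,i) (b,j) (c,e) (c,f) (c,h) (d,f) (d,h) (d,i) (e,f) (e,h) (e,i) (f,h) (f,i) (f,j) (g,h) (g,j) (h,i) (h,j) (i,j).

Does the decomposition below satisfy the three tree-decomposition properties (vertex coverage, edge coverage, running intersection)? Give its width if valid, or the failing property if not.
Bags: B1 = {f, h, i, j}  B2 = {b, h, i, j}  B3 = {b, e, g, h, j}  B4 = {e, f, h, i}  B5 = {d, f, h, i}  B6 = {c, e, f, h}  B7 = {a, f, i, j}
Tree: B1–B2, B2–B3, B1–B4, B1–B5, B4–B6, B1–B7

No — bags containing vertex e are not connected in the tree.

A tree decomposition must satisfy three properties: every vertex lies in some bag; for every edge, both endpoints lie together in some bag; and for every vertex, the bags containing it form a connected subtree. Here bags containing vertex e are not connected in the tree, so the decomposition is invalid.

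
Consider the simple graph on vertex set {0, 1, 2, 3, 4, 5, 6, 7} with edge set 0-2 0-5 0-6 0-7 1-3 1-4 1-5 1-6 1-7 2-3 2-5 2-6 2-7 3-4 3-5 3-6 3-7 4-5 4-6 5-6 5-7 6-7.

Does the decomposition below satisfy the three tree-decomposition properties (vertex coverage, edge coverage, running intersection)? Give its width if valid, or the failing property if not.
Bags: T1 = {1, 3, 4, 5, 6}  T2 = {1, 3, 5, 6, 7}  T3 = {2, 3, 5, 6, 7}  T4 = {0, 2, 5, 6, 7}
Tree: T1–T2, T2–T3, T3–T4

Every vertex of G appears in some bag (union = {0, 1, 2, 3, 4, 5, 6, 7}); every edge is covered by a bag; and for each vertex v the set of bags containing v is connected in the bag tree. The decomposition is therefore valid. The largest bag has 5 vertices, so the width is 4.

Yes; width 4.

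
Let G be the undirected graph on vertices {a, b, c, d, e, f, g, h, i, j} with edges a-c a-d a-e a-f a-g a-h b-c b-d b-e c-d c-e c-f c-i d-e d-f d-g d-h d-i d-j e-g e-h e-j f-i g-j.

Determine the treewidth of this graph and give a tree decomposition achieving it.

Treewidth 3.
One optimal decomposition is:
Bags: B1 = {b, c, d, e}  B2 = {a, c, d, e}  B3 = {a, d, e, g}  B4 = {a, c, d, f}  B5 = {d, e, g, j}  B6 = {c, d, f, i}  B7 = {a, d, e, h}
Tree: B1–B2, B2–B3, B2–B4, B3–B5, B4–B6, B3–B7

The largest bag has 4 vertices, giving width 3; this decomposition certifies tw(G) ≤ 3. Conversely, {d, e, g, j} is a clique of size 4, and the vertices of any clique must share a bag in every tree decomposition; so some bag has ≥ 4 vertices and tw(G) ≥ 3. Combining the bounds, tw(G) = 3.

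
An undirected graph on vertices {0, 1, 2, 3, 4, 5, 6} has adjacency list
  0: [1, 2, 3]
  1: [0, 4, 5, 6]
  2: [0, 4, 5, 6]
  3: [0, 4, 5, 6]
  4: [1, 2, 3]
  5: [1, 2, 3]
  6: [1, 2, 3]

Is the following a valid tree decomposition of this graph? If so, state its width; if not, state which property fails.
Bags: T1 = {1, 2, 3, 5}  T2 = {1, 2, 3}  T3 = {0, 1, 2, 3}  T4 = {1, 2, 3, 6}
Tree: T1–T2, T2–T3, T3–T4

No — vertex 4 appears in no bag.

A tree decomposition must satisfy three properties: every vertex lies in some bag; for every edge, both endpoints lie together in some bag; and for every vertex, the bags containing it form a connected subtree. Here vertex 4 appears in no bag, so the decomposition is invalid.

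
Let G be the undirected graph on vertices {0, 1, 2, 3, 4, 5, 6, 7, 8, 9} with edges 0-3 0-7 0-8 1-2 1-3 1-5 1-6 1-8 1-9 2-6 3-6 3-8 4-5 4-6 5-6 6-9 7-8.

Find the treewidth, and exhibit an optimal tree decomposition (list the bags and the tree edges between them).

Treewidth 2.
One optimal decomposition is:
Bags: B1 = {1, 3, 8}  B2 = {1, 3, 6}  B3 = {1, 2, 6}  B4 = {0, 3, 8}  B5 = {0, 7, 8}  B6 = {1, 5, 6}  B7 = {4, 5, 6}  B8 = {1, 6, 9}
Tree: B1–B2, B2–B3, B1–B4, B4–B5, B2–B6, B6–B7, B6–B8

The largest bag has 3 vertices, giving width 2; this decomposition certifies tw(G) ≤ 2. On the other hand G contains the 3-clique {0, 3, 8}. A clique must lie in a single bag of any decomposition, so no decomposition can have width below 2. Therefore the treewidth is 2.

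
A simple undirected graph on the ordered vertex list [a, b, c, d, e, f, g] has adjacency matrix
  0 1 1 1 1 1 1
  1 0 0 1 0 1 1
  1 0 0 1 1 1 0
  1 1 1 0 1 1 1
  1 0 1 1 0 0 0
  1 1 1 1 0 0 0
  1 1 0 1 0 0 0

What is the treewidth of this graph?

3

A width-3 tree decomposition is:
Bags: B1 = {a, c, d, f}  B2 = {a, b, d, f}  B3 = {a, b, d, g}  B4 = {a, c, d, e}
Tree: B1–B2, B2–B3, B1–B4
Every bag has size at most 4, so the width is 4 − 1 = 3 and tw(G) ≤ 3. Conversely, {a, b, d, g} is a clique of size 4, and the vertices of any clique must share a bag in every tree decomposition; so some bag has ≥ 4 vertices and tw(G) ≥ 3. Combining the bounds, tw(G) = 3.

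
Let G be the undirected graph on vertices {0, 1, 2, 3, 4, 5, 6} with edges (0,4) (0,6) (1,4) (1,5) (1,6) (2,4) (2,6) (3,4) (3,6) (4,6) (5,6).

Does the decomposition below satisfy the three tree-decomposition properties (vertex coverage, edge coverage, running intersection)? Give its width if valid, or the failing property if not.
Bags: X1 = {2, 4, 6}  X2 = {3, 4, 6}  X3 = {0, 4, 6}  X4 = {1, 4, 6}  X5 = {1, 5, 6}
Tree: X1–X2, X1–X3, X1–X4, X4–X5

Checking the three conditions: (i) the bags cover all of {0, 1, 2, 3, 4, 5, 6}; (ii) for each edge, some bag contains both endpoints; (iii) the bags containing any fixed vertex form a subtree. All hold, so the decomposition is valid with width 3 − 1 = 2.

Yes; width 2.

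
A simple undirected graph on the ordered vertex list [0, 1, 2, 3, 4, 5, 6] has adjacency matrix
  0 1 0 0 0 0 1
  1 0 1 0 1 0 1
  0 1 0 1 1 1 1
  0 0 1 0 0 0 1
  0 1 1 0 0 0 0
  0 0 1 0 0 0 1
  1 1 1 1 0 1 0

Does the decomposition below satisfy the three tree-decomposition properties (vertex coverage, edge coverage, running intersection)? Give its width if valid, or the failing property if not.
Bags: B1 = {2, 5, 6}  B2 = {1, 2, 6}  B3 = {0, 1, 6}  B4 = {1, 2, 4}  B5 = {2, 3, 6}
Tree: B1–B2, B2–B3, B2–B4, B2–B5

Yes; width 2.

Checking the three conditions: (i) the bags cover all of {0, 1, 2, 3, 4, 5, 6}; (ii) for each edge, some bag contains both endpoints; (iii) the bags containing any fixed vertex form a subtree. All hold, so the decomposition is valid with width 3 − 1 = 2.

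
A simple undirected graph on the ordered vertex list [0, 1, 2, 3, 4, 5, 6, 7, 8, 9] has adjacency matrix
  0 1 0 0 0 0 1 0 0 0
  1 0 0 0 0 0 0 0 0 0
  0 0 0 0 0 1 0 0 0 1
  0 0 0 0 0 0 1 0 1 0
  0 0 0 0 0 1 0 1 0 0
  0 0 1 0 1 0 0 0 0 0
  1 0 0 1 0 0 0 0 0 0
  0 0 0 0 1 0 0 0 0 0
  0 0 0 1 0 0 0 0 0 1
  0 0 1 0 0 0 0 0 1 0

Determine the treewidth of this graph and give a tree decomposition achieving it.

Treewidth 1.
One optimal decomposition is:
Bags: B1 = {0, 1}  B2 = {0, 6}  B3 = {3, 6}  B4 = {3, 8}  B5 = {8, 9}  B6 = {2, 9}  B7 = {2, 5}  B8 = {4, 5}  B9 = {4, 7}
Tree: B1–B2, B2–B3, B3–B4, B4–B5, B5–B6, B6–B7, B7–B8, B8–B9

Every bag has size at most 2, so the width is 2 − 1 = 1 and tw(G) ≤ 1. Since G has at least one edge (e.g. 1–0), it is not an edgeless graph, so tw(G) ≥ 1. Hence tw(G) = 1 exactly.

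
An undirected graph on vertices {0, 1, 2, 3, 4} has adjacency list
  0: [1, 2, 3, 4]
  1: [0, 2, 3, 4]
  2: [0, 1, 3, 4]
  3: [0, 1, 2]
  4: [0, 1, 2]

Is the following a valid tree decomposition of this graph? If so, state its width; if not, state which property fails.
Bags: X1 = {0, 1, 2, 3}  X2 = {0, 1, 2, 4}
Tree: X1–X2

Yes; width 3.

Checking the three conditions: (i) the bags cover all of {0, 1, 2, 3, 4}; (ii) for each edge, some bag contains both endpoints; (iii) the bags containing any fixed vertex form a subtree. All hold, so the decomposition is valid with width 4 − 1 = 3.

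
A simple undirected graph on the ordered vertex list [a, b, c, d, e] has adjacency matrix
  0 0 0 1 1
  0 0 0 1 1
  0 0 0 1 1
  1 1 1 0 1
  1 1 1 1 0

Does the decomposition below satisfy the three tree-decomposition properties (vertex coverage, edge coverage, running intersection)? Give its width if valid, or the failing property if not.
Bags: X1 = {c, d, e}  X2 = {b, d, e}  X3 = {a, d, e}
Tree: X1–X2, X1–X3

Yes; width 2.

Every vertex of G appears in some bag (union = {a, b, c, d, e}); every edge is covered by a bag; and for each vertex v the set of bags containing v is connected in the bag tree. The decomposition is therefore valid. The largest bag has 3 vertices, so the width is 2.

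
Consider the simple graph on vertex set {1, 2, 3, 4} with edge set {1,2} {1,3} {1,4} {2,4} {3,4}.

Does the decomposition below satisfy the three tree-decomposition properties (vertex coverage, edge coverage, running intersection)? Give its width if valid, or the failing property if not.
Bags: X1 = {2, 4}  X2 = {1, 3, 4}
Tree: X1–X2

No — edge (1,2) lies in no bag.

A tree decomposition must satisfy three properties: every vertex lies in some bag; for every edge, both endpoints lie together in some bag; and for every vertex, the bags containing it form a connected subtree. Here edge (1,2) lies in no bag, so the decomposition is invalid.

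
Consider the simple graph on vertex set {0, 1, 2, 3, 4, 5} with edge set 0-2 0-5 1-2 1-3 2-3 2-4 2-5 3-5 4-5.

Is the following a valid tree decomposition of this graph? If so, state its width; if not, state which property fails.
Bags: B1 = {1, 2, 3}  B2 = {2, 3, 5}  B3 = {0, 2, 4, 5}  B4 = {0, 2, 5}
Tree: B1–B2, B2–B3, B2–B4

No — bags containing vertex 0 are not connected in the tree.

A tree decomposition must satisfy three properties: every vertex lies in some bag; for every edge, both endpoints lie together in some bag; and for every vertex, the bags containing it form a connected subtree. Here bags containing vertex 0 are not connected in the tree, so the decomposition is invalid.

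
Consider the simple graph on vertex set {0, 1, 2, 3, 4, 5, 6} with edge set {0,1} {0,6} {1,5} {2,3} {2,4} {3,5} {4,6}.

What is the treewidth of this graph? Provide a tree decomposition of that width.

Treewidth 2.
One optimal decomposition is:
Bags: B1 = {0, 1, 5}  B2 = {0, 5, 6}  B3 = {4, 5, 6}  B4 = {2, 4, 5}  B5 = {2, 3, 5}
Tree: B1–B2, B2–B3, B3–B4, B4–B5

Every bag has size at most 3, so the width is 3 − 1 = 2 and tw(G) ≤ 2. Since 5–1–0–6–4–2–3–5 is a cycle in G, G is not acyclic. Forests are exactly the graphs of treewidth ≤ 1, so tw(G) ≥ 2. Therefore the treewidth is 2.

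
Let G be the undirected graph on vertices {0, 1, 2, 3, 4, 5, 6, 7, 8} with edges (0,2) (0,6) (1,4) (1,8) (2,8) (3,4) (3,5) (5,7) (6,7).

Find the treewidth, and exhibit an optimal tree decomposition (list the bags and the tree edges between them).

Treewidth 2.
Bags: B1 = {1, 3, 4}  B2 = {1, 3, 5}  B3 = {1, 5, 7}  B4 = {1, 6, 7}  B5 = {0, 1, 6}  B6 = {0, 1, 2}  B7 = {1, 2, 8}
Tree: B1–B2, B2–B3, B3–B4, B4–B5, B5–B6, B6–B7

Every bag has size at most 3, so the width is 3 − 1 = 2 and tw(G) ≤ 2. The edges 1–4–3–5–7–6–0–2–8–1 form a cycle, so G is not a tree and its treewidth is at least 2. Combining the bounds, tw(G) = 2.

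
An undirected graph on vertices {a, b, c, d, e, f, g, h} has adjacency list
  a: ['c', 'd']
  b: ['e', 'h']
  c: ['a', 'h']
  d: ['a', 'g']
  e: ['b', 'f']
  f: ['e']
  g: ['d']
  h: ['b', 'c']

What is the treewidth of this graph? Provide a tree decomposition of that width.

Every bag has size at most 2, so the width is 2 − 1 = 1 and tw(G) ≤ 1. Since G has at least one edge (e.g. f–e), it is not an edgeless graph, so tw(G) ≥ 1. Hence tw(G) = 1 exactly.

Treewidth 1.
One such decomposition:
Bags: B1 = {e, f}  B2 = {b, e}  B3 = {b, h}  B4 = {c, h}  B5 = {a, c}  B6 = {a, d}  B7 = {d, g}
Tree: B1–B2, B2–B3, B3–B4, B4–B5, B5–B6, B6–B7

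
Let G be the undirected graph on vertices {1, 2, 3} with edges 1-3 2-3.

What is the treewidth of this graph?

A width-1 tree decomposition is:
Bags: B1 = {2, 3}  B2 = {1, 3}
Tree: B1–B2
Each bag holds 2 vertices, so the decomposition has width 1, which upper-bounds the treewidth. G has an edge, so its treewidth is at least 1. Combining the bounds, tw(G) = 1.

1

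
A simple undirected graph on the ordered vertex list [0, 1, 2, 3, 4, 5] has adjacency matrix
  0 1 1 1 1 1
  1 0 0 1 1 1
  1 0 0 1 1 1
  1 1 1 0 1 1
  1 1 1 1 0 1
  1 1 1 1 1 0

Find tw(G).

A width-4 tree decomposition is:
Bags: B1 = {0, 1, 3, 4, 5}  B2 = {0, 2, 3, 4, 5}
Tree: B1–B2
The largest bag has 5 vertices, giving width 4; this decomposition certifies tw(G) ≤ 4. On the other hand G contains the 5-clique {0, 1, 3, 4, 5}. A clique must lie in a single bag of any decomposition, so no decomposition can have width below 4. Hence tw(G) = 4 exactly.

4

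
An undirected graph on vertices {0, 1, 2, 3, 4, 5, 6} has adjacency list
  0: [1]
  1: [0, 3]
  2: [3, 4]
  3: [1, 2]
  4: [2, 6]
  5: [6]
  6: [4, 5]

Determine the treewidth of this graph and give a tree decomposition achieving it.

Treewidth 1.
Bags: B1 = {5, 6}  B2 = {4, 6}  B3 = {2, 4}  B4 = {2, 3}  B5 = {1, 3}  B6 = {0, 1}
Tree: B1–B2, B2–B3, B3–B4, B4–B5, B5–B6

Every bag has size at most 2, so the width is 2 − 1 = 1 and tw(G) ≤ 1. Any graph with an edge has treewidth ≥ 1, and G has the edge 5–6. The upper and lower bounds meet at 1, so that is the treewidth.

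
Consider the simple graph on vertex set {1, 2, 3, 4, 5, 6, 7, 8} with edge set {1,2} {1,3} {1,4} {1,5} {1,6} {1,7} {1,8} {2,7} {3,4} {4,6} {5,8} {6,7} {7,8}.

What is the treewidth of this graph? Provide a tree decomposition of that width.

Treewidth 2.
Bags: B1 = {1, 6, 7}  B2 = {1, 7, 8}  B3 = {1, 4, 6}  B4 = {1, 3, 4}  B5 = {1, 2, 7}  B6 = {1, 5, 8}
Tree: B1–B2, B1–B3, B3–B4, B1–B5, B2–B6

Every bag has size at most 3, so the width is 3 − 1 = 2 and tw(G) ≤ 2. For the lower bound, the 3 vertices {1, 3, 4} are pairwise adjacent, and any tree decomposition puts a clique entirely inside one bag — forcing width ≥ 2. Combining the bounds, tw(G) = 2.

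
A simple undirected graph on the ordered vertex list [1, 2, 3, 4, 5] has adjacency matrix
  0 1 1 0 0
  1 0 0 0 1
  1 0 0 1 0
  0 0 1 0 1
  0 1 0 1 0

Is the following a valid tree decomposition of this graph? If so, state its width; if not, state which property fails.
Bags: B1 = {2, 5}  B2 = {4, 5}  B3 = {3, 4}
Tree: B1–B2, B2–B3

No — vertex 1 appears in no bag.

A tree decomposition must satisfy three properties: every vertex lies in some bag; for every edge, both endpoints lie together in some bag; and for every vertex, the bags containing it form a connected subtree. Here vertex 1 appears in no bag, so the decomposition is invalid.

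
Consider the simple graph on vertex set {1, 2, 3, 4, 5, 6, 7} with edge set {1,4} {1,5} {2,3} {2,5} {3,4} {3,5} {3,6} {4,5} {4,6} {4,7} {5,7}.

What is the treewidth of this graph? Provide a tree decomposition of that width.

Each bag holds 3 vertices, so the decomposition has width 2, which upper-bounds the treewidth. Conversely, {2, 3, 5} is a clique of size 3, and the vertices of any clique must share a bag in every tree decomposition; so some bag has ≥ 3 vertices and tw(G) ≥ 2. Hence tw(G) = 2 exactly.

Treewidth 2.
One optimal decomposition is:
Bags: B1 = {3, 4, 5}  B2 = {4, 5, 7}  B3 = {1, 4, 5}  B4 = {2, 3, 5}  B5 = {3, 4, 6}
Tree: B1–B2, B1–B3, B1–B4, B1–B5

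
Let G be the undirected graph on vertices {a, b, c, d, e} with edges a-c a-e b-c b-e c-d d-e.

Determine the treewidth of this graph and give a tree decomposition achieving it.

Each bag holds 3 vertices, so the decomposition has width 2, which upper-bounds the treewidth. The edges d–c–b–e–d form a cycle, so G is not a tree and its treewidth is at least 2. The upper and lower bounds meet at 2, so that is the treewidth.

Treewidth 2.
One such decomposition:
Bags: B1 = {c, d, e}  B2 = {b, c, e}  B3 = {a, c, e}
Tree: B1–B2, B2–B3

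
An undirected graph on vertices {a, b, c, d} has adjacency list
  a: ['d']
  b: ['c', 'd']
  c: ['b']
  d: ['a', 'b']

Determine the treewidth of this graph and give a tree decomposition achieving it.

The largest bag has 2 vertices, giving width 1; this decomposition certifies tw(G) ≤ 1. Any graph with an edge has treewidth ≥ 1, and G has the edge b–c. The upper and lower bounds meet at 1, so that is the treewidth.

Treewidth 1.
One such decomposition:
Bags: B1 = {b, c}  B2 = {b, d}  B3 = {a, d}
Tree: B1–B2, B2–B3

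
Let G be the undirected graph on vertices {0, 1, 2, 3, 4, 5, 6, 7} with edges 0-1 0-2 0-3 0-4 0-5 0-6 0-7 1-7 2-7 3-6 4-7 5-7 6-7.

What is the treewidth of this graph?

A width-2 tree decomposition is:
Bags: B1 = {0, 3, 6}  B2 = {0, 6, 7}  B3 = {0, 5, 7}  B4 = {0, 4, 7}  B5 = {0, 1, 7}  B6 = {0, 2, 7}
Tree: B1–B2, B2–B3, B2–B4, B2–B5, B2–B6
Each bag holds 3 vertices, so the decomposition has width 2, which upper-bounds the treewidth. On the other hand G contains the 3-clique {0, 3, 6}. A clique must lie in a single bag of any decomposition, so no decomposition can have width below 2. Hence tw(G) = 2 exactly.

2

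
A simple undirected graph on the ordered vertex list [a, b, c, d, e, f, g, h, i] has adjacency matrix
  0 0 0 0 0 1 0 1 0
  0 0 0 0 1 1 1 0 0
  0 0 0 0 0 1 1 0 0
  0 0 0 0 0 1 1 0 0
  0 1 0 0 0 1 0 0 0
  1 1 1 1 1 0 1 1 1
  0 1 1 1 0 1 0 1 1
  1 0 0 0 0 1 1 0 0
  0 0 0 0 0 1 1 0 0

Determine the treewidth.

2

A width-2 tree decomposition is:
Bags: B1 = {f, g, i}  B2 = {d, f, g}  B3 = {f, g, h}  B4 = {b, f, g}  B5 = {a, f, h}  B6 = {b, e, f}  B7 = {c, f, g}
Tree: B1–B2, B1–B3, B1–B4, B3–B5, B4–B6, B3–B7
Each bag holds 3 vertices, so the decomposition has width 2, which upper-bounds the treewidth. Conversely, {d, f, g} is a clique of size 3, and the vertices of any clique must share a bag in every tree decomposition; so some bag has ≥ 3 vertices and tw(G) ≥ 2. The upper and lower bounds meet at 2, so that is the treewidth.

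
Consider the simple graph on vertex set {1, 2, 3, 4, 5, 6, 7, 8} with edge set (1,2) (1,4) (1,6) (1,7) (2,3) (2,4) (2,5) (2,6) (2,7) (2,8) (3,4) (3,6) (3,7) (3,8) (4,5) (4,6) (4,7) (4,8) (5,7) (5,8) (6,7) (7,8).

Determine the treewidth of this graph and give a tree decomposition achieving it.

Treewidth 4.
One such decomposition:
Bags: B1 = {2, 4, 5, 7, 8}  B2 = {2, 3, 4, 7, 8}  B3 = {2, 3, 4, 6, 7}  B4 = {1, 2, 4, 6, 7}
Tree: B1–B2, B2–B3, B3–B4

Each bag holds 5 vertices, so the decomposition has width 4, which upper-bounds the treewidth. For the lower bound, the 5 vertices {1, 2, 4, 6, 7} are pairwise adjacent, and any tree decomposition puts a clique entirely inside one bag — forcing width ≥ 4. Combining the bounds, tw(G) = 4.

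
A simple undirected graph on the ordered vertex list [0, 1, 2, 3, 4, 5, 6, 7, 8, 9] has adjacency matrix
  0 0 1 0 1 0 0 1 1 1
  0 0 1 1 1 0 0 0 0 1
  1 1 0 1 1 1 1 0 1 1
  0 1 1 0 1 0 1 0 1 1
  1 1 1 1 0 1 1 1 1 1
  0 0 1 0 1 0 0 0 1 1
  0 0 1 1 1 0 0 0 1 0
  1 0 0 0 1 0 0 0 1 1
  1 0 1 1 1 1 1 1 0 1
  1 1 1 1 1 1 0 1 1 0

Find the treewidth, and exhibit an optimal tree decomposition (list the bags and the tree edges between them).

Every bag has size at most 5, so the width is 5 − 1 = 4 and tw(G) ≤ 4. For the lower bound, the 5 vertices {0, 2, 4, 8, 9} are pairwise adjacent, and any tree decomposition puts a clique entirely inside one bag — forcing width ≥ 4. Hence tw(G) = 4 exactly.

Treewidth 4.
One optimal decomposition is:
Bags: B1 = {0, 4, 7, 8, 9}  B2 = {0, 2, 4, 8, 9}  B3 = {2, 4, 5, 8, 9}  B4 = {2, 3, 4, 8, 9}  B5 = {1, 2, 3, 4, 9}  B6 = {2, 3, 4, 6, 8}
Tree: B1–B2, B2–B3, B3–B4, B4–B5, B4–B6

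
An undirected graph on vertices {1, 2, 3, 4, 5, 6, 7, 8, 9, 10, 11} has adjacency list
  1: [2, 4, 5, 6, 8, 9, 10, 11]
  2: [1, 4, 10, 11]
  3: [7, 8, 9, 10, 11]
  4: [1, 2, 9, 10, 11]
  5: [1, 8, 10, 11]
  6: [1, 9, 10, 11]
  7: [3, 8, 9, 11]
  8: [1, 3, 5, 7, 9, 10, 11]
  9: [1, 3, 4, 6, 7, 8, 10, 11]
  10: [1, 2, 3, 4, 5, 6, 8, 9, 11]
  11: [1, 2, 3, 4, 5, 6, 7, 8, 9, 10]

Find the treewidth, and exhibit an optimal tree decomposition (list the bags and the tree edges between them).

Treewidth 4.
One optimal decomposition is:
Bags: B1 = {1, 4, 9, 10, 11}  B2 = {1, 8, 9, 10, 11}  B3 = {3, 8, 9, 10, 11}  B4 = {1, 6, 9, 10, 11}  B5 = {1, 2, 4, 10, 11}  B6 = {3, 7, 8, 9, 11}  B7 = {1, 5, 8, 10, 11}
Tree: B1–B2, B2–B3, B2–B4, B1–B5, B3–B6, B2–B7

Each bag holds 5 vertices, so the decomposition has width 4, which upper-bounds the treewidth. For the lower bound, the 5 vertices {1, 8, 9, 10, 11} are pairwise adjacent, and any tree decomposition puts a clique entirely inside one bag — forcing width ≥ 4. Combining the bounds, tw(G) = 4.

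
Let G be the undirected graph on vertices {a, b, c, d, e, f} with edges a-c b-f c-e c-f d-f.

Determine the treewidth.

A width-1 tree decomposition is:
Bags: B1 = {c, f}  B2 = {a, c}  B3 = {b, f}  B4 = {c, e}  B5 = {d, f}
Tree: B1–B2, B1–B3, B2–B4, B1–B5
Each bag holds 2 vertices, so the decomposition has width 1, which upper-bounds the treewidth. G has an edge, so its treewidth is at least 1. Combining the bounds, tw(G) = 1.

1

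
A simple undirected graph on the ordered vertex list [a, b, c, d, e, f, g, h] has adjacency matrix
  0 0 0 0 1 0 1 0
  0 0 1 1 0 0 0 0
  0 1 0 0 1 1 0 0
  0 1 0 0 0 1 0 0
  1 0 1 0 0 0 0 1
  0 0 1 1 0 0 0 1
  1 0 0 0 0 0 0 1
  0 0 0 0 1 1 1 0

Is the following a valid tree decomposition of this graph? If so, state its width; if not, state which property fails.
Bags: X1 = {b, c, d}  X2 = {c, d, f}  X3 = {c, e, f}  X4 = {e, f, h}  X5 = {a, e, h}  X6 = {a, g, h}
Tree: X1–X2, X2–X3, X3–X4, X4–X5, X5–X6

Yes; width 2.

Every vertex of G appears in some bag (union = {a, b, c, d, e, f, g, h}); every edge is covered by a bag; and for each vertex v the set of bags containing v is connected in the bag tree. The decomposition is therefore valid. The largest bag has 3 vertices, so the width is 2.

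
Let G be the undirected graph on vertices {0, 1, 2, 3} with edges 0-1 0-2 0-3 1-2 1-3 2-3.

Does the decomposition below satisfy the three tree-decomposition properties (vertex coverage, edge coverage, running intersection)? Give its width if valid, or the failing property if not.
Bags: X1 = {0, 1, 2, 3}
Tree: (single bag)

Checking the three conditions: (i) the bags cover all of {0, 1, 2, 3}; (ii) for each edge, some bag contains both endpoints; (iii) the bags containing any fixed vertex form a subtree. All hold, so the decomposition is valid with width 4 − 1 = 3.

Yes; width 3.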